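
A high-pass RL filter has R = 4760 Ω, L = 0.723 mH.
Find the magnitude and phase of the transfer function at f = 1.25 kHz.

Step 1 — Angular frequency: ω = 2π·1250 = 7854 rad/s.
Step 2 — Transfer function: H(jω) = jωL/(R + jωL).
Step 3 — Numerator jωL = j·5.678; denominator R + jωL = 4760 + j5.678.
Step 4 — H = 1.423e-06 + j0.001193.
Step 5 — Magnitude: |H| = 0.001193 (-58.5 dB); phase: φ = 89.9°.

|H| = 0.001193 (-58.5 dB), φ = 89.9°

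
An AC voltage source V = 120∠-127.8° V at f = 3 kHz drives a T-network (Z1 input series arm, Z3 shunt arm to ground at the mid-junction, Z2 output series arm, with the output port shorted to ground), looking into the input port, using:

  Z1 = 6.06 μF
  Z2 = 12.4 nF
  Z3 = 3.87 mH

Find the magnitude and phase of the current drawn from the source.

Step 1 — Angular frequency: ω = 2π·f = 2π·3000 = 1.885e+04 rad/s.
Step 2 — Component impedances:
  Z1: Z = 1/(jωC) = -j/(ω·C) = 0 - j8.754 Ω
  Z2: Z = 1/(jωC) = -j/(ω·C) = 0 - j4278 Ω
  Z3: Z = jωL = j·1.885e+04·0.00387 = 0 + j72.95 Ω
Step 3 — With the output port shorted to ground, the output series arm Z2 runs from the junction to ground; the shunt arm Z3 also runs from the junction to ground. They appear in parallel: Z3 || Z2 = 0 + j74.21 Ω.
Step 4 — Series with input arm Z1: Z_in = Z1 + (Z3 || Z2) = 0 + j65.46 Ω = 65.46∠90.0° Ω.
Step 5 — Source phasor: V = 120∠-127.8° V = -73.55 - j94.82 V.
Step 6 — Ohm's law: I = V / Z_total = (-73.55 - j94.82) / (0 + j65.46) = -1.449 + j1.124 A.
Step 7 — Convert to polar: |I| = 1.833 A, ∠I = 142.2°.

I = 1.833∠142.2° A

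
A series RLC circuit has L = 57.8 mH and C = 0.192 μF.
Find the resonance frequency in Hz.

Step 1 — Resonance condition Im(Z)=0 gives ω₀ = 1/√(LC).
Step 2 — ω₀ = 1/√(0.0578·1.92e-07) = 9493 rad/s.
Step 3 — f₀ = ω₀/(2π) = 1511 Hz.

f₀ = 1511 Hz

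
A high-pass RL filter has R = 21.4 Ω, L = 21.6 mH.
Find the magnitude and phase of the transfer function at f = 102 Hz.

Step 1 — Angular frequency: ω = 2π·102 = 640.9 rad/s.
Step 2 — Transfer function: H(jω) = jωL/(R + jωL).
Step 3 — Numerator jωL = j·13.84; denominator R + jωL = 21.4 + j13.84.
Step 4 — H = 0.295 + j0.456.
Step 5 — Magnitude: |H| = 0.5431 (-5.3 dB); phase: φ = 57.1°.

|H| = 0.5431 (-5.3 dB), φ = 57.1°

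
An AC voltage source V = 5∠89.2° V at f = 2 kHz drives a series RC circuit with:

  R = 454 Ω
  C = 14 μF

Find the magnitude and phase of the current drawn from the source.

Step 1 — Angular frequency: ω = 2π·f = 2π·2000 = 1.257e+04 rad/s.
Step 2 — Component impedances:
  R: Z = R = 454 Ω
  C: Z = 1/(jωC) = -j/(ω·C) = 0 - j5.684 Ω
Step 3 — Series combination: Z_total = R + C = 454 - j5.684 Ω = 454∠-0.7° Ω.
Step 4 — Source phasor: V = 5∠89.2° V = 0.06981 + j5 V.
Step 5 — Ohm's law: I = V / Z_total = (0.06981 + j5) / (454 - j5.684) = 1.589e-05 + j0.01101 A.
Step 6 — Convert to polar: |I| = 0.01101 A, ∠I = 89.9°.

I = 0.01101∠89.9° A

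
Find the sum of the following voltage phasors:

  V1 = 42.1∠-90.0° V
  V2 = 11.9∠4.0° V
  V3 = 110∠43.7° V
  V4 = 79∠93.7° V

Step 1 — Convert each phasor to rectangular form:
  V1 = 42.1·(cos(-90.0°) + j·sin(-90.0°)) = 0 - j42.1 V
  V2 = 11.9·(cos(4.0°) + j·sin(4.0°)) = 11.87 + j0.8301 V
  V3 = 110·(cos(43.7°) + j·sin(43.7°)) = 79.53 + j76 V
  V4 = 79·(cos(93.7°) + j·sin(93.7°)) = -5.098 + j78.84 V
Step 2 — Sum components: V_total = 86.3 + j113.6 V.
Step 3 — Convert to polar: |V_total| = 142.6 V, ∠V_total = 52.8°.

V_total = 142.6∠52.8° V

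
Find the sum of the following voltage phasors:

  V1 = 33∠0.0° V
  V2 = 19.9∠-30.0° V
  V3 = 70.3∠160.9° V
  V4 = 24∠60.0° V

Step 1 — Convert each phasor to rectangular form:
  V1 = 33·(cos(0.0°) + j·sin(0.0°)) = 33 V
  V2 = 19.9·(cos(-30.0°) + j·sin(-30.0°)) = 17.23 - j9.95 V
  V3 = 70.3·(cos(160.9°) + j·sin(160.9°)) = -66.43 + j23 V
  V4 = 24·(cos(60.0°) + j·sin(60.0°)) = 12 + j20.78 V
Step 2 — Sum components: V_total = -4.196 + j33.84 V.
Step 3 — Convert to polar: |V_total| = 34.1 V, ∠V_total = 97.1°.

V_total = 34.1∠97.1° V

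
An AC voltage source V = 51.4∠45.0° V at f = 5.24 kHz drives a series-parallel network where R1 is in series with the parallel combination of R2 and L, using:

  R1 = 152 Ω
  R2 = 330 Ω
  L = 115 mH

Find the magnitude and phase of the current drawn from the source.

Step 1 — Angular frequency: ω = 2π·f = 2π·5240 = 3.292e+04 rad/s.
Step 2 — Component impedances:
  R1: Z = R = 152 Ω
  R2: Z = R = 330 Ω
  L: Z = jωL = j·3.292e+04·0.115 = 0 + j3786 Ω
Step 3 — Parallel branch: R2 || L = 1/(1/R2 + 1/L) = 327.5 + j28.55 Ω.
Step 4 — Series with R1: Z_total = R1 + (R2 || L) = 479.5 + j28.55 Ω = 480.4∠3.4° Ω.
Step 5 — Source phasor: V = 51.4∠45.0° V = 36.35 + j36.35 V.
Step 6 — Ohm's law: I = V / Z_total = (36.35 + j36.35) / (479.5 + j28.55) = 0.08002 + j0.07103 A.
Step 7 — Convert to polar: |I| = 0.107 A, ∠I = 41.6°.

I = 0.107∠41.6° A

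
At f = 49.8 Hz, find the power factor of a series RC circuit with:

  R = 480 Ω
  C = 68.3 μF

Step 1 — Angular frequency: ω = 2π·f = 2π·49.8 = 312.9 rad/s.
Step 2 — Component impedances:
  R: Z = R = 480 Ω
  C: Z = 1/(jωC) = -j/(ω·C) = 0 - j46.79 Ω
Step 3 — Series combination: Z_total = R + C = 480 - j46.79 Ω = 482.3∠-5.6° Ω.
Step 4 — Power factor: PF = cos(φ) = Re(Z)/|Z| = 480/482.28 = 0.9953.
Step 5 — Type: Im(Z) = -46.79 ⇒ leading (phase φ = -5.6°).

PF = 0.9953 (leading, φ = -5.6°)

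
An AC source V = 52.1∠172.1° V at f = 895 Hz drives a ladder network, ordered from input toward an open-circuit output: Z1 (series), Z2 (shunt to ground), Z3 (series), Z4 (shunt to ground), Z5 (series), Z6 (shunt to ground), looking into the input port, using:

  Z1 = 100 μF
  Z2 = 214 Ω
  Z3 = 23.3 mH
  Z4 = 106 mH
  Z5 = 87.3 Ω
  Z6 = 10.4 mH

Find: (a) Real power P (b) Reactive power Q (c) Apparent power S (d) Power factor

Step 1 — Angular frequency: ω = 2π·f = 2π·895 = 5623 rad/s.
Step 2 — Component impedances:
  Z1: Z = 1/(jωC) = -j/(ω·C) = 0 - j1.778 Ω
  Z2: Z = R = 214 Ω
  Z3: Z = jωL = j·5623·0.0233 = 0 + j131 Ω
  Z4: Z = jωL = j·5623·0.106 = 0 + j596.1 Ω
  Z5: Z = R = 87.3 Ω
  Z6: Z = jωL = j·5623·0.0104 = 0 + j58.48 Ω
Step 3 — Ladder network (open output): work backward from the far end, alternating series and parallel combinations. Z_in = 104.1 + j72.89 Ω = 127.1∠35.0° Ω.
Step 4 — Source phasor: V = 52.1∠172.1° V = -51.61 + j7.161 V.
Step 5 — Current: I = V / Z = -0.3003 + j0.279 A = 0.4099∠137.1° A.
Step 6 — Complex power: S = V·I* = 17.5 + j12.25 VA.
Step 7 — Real power: P = Re(S) = 17.5 W.
Step 8 — Reactive power: Q = Im(S) = 12.25 VAR.
Step 9 — Apparent power: |S| = 21.36 VA.
Step 10 — Power factor: PF = P/|S| = 0.8192 (lagging).

(a) P = 17.5 W  (b) Q = 12.25 VAR  (c) S = 21.36 VA  (d) PF = 0.8192 (lagging)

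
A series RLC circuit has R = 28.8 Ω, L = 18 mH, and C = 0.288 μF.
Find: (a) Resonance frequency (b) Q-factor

Step 1 — Resonance condition Im(Z)=0 gives ω₀ = 1/√(LC).
Step 2 — ω₀ = 1/√(0.018·2.88e-07) = 1.389e+04 rad/s.
Step 3 — f₀ = ω₀/(2π) = 2210 Hz.
Step 4 — Series Q: Q = ω₀L/R = 1.389e+04·0.018/28.8 = 8.681.

(a) f₀ = 2210 Hz  (b) Q = 8.681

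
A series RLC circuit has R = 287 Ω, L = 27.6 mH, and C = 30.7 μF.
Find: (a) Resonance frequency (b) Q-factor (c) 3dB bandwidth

Step 1 — Resonance: ω₀ = 1/√(LC) = 1/√(0.0276·3.07e-05) = 1086 rad/s.
Step 2 — f₀ = ω₀/(2π) = 172.9 Hz.
Step 3 — Series Q: Q = ω₀L/R = 1086·0.0276/287 = 0.1045.
Step 4 — Bandwidth: Δω = ω₀/Q = 1.04e+04 rad/s; BW = Δω/(2π) = 1655 Hz.

(a) f₀ = 172.9 Hz  (b) Q = 0.1045  (c) BW = 1655 Hz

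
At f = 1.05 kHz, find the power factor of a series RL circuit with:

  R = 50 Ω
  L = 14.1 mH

Step 1 — Angular frequency: ω = 2π·f = 2π·1050 = 6597 rad/s.
Step 2 — Component impedances:
  R: Z = R = 50 Ω
  L: Z = jωL = j·6597·0.0141 = 0 + j93.02 Ω
Step 3 — Series combination: Z_total = R + L = 50 + j93.02 Ω = 105.6∠61.7° Ω.
Step 4 — Power factor: PF = cos(φ) = Re(Z)/|Z| = 50/105.61 = 0.4734.
Step 5 — Type: Im(Z) = 93.02 ⇒ lagging (phase φ = 61.7°).

PF = 0.4734 (lagging, φ = 61.7°)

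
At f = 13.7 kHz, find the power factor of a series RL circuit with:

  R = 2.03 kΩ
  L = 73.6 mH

Step 1 — Angular frequency: ω = 2π·f = 2π·1.37e+04 = 8.608e+04 rad/s.
Step 2 — Component impedances:
  R: Z = R = 2030 Ω
  L: Z = jωL = j·8.608e+04·0.0736 = 0 + j6335 Ω
Step 3 — Series combination: Z_total = R + L = 2030 + j6335 Ω = 6653∠72.2° Ω.
Step 4 — Power factor: PF = cos(φ) = Re(Z)/|Z| = 2030/6653 = 0.3051.
Step 5 — Type: Im(Z) = 6335 ⇒ lagging (phase φ = 72.2°).

PF = 0.3051 (lagging, φ = 72.2°)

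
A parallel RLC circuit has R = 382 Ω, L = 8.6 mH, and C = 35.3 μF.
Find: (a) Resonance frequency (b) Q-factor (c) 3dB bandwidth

Step 1 — Resonance: ω₀ = 1/√(LC) = 1/√(0.0086·3.53e-05) = 1815 rad/s.
Step 2 — f₀ = ω₀/(2π) = 288.9 Hz.
Step 3 — Parallel Q: Q = R/(ω₀L) = 382/(1815·0.0086) = 24.47.
Step 4 — Bandwidth: Δω = ω₀/Q = 74.16 rad/s; BW = Δω/(2π) = 11.8 Hz.

(a) f₀ = 288.9 Hz  (b) Q = 24.47  (c) BW = 11.8 Hz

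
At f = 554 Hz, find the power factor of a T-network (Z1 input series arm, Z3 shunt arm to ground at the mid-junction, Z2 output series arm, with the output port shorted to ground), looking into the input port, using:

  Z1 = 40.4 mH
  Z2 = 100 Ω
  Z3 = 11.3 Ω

Step 1 — Angular frequency: ω = 2π·f = 2π·554 = 3481 rad/s.
Step 2 — Component impedances:
  Z1: Z = jωL = j·3481·0.0404 = 0 + j140.6 Ω
  Z2: Z = R = 100 Ω
  Z3: Z = R = 11.3 Ω
Step 3 — With the output port shorted to ground, the output series arm Z2 runs from the junction to ground; the shunt arm Z3 also runs from the junction to ground. They appear in parallel: Z3 || Z2 = 10.15 Ω.
Step 4 — Series with input arm Z1: Z_in = Z1 + (Z3 || Z2) = 10.15 + j140.6 Ω = 141∠85.9° Ω.
Step 5 — Power factor: PF = cos(φ) = Re(Z)/|Z| = 10.153/140.99 = 0.07201.
Step 6 — Type: Im(Z) = 140.6 ⇒ lagging (phase φ = 85.9°).

PF = 0.07201 (lagging, φ = 85.9°)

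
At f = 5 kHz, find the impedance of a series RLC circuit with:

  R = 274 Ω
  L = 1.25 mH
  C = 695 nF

Step 1 — Angular frequency: ω = 2π·f = 2π·5000 = 3.142e+04 rad/s.
Step 2 — Component impedances:
  R: Z = R = 274 Ω
  L: Z = jωL = j·3.142e+04·0.00125 = 0 + j39.27 Ω
  C: Z = 1/(jωC) = -j/(ω·C) = 0 - j45.8 Ω
Step 3 — Series combination: Z_total = R + L + C = 274 - j6.53 Ω = 274.1∠-1.4° Ω.

Z = 274 - j6.53 Ω = 274.1∠-1.4° Ω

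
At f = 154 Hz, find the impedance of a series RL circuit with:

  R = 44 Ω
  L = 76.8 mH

Step 1 — Angular frequency: ω = 2π·f = 2π·154 = 967.6 rad/s.
Step 2 — Component impedances:
  R: Z = R = 44 Ω
  L: Z = jωL = j·967.6·0.0768 = 0 + j74.31 Ω
Step 3 — Series combination: Z_total = R + L = 44 + j74.31 Ω = 86.36∠59.4° Ω.

Z = 44 + j74.31 Ω = 86.36∠59.4° Ω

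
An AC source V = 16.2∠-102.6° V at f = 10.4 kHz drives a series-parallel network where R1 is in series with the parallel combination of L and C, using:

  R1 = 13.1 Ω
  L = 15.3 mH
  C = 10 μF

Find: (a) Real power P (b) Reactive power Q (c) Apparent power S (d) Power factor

Step 1 — Angular frequency: ω = 2π·f = 2π·1.04e+04 = 6.535e+04 rad/s.
Step 2 — Component impedances:
  R1: Z = R = 13.1 Ω
  L: Z = jωL = j·6.535e+04·0.0153 = 0 + j999.8 Ω
  C: Z = 1/(jωC) = -j/(ω·C) = 0 - j1.53 Ω
Step 3 — Parallel branch: L || C = 1/(1/L + 1/C) = 0 - j1.533 Ω.
Step 4 — Series with R1: Z_total = R1 + (L || C) = 13.1 - j1.533 Ω = 13.19∠-6.7° Ω.
Step 5 — Source phasor: V = 16.2∠-102.6° V = -3.534 - j15.81 V.
Step 6 — Current: I = V / Z = -0.1268 - j1.222 A = 1.228∠-95.9° A.
Step 7 — Complex power: S = V·I* = 19.76 - j2.312 VA.
Step 8 — Real power: P = Re(S) = 19.76 W.
Step 9 — Reactive power: Q = Im(S) = -2.312 VAR.
Step 10 — Apparent power: |S| = 19.9 VA.
Step 11 — Power factor: PF = P/|S| = 0.9932 (leading).

(a) P = 19.76 W  (b) Q = -2.312 VAR  (c) S = 19.9 VA  (d) PF = 0.9932 (leading)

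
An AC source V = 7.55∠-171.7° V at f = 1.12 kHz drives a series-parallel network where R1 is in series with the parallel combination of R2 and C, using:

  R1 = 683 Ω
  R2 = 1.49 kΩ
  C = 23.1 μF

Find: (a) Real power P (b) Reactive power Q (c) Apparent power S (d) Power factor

Step 1 — Angular frequency: ω = 2π·f = 2π·1120 = 7037 rad/s.
Step 2 — Component impedances:
  R1: Z = R = 683 Ω
  R2: Z = R = 1490 Ω
  C: Z = 1/(jωC) = -j/(ω·C) = 0 - j6.152 Ω
Step 3 — Parallel branch: R2 || C = 1/(1/R2 + 1/C) = 0.0254 - j6.152 Ω.
Step 4 — Series with R1: Z_total = R1 + (R2 || C) = 683 - j6.152 Ω = 683.1∠-0.5° Ω.
Step 5 — Source phasor: V = 7.55∠-171.7° V = -7.471 - j1.09 V.
Step 6 — Current: I = V / Z = -0.01092 - j0.001694 A = 0.01105∠-171.2° A.
Step 7 — Complex power: S = V·I* = 0.08345 - j0.0007516 VA.
Step 8 — Real power: P = Re(S) = 0.08345 W.
Step 9 — Reactive power: Q = Im(S) = -0.0007516 VAR.
Step 10 — Apparent power: |S| = 0.08345 VA.
Step 11 — Power factor: PF = P/|S| = 1 (leading).

(a) P = 0.08345 W  (b) Q = -0.0007516 VAR  (c) S = 0.08345 VA  (d) PF = 1 (leading)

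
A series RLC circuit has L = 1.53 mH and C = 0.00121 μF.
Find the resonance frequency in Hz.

Step 1 — Resonance condition Im(Z)=0 gives ω₀ = 1/√(LC).
Step 2 — ω₀ = 1/√(0.00153·1.21e-09) = 7.35e+05 rad/s.
Step 3 — f₀ = ω₀/(2π) = 1.17e+05 Hz.

f₀ = 1.17e+05 Hz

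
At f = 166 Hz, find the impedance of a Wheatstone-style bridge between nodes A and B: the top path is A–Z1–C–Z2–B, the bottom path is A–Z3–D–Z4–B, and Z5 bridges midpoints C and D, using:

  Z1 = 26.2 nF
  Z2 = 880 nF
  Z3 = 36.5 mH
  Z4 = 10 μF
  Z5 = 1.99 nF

Step 1 — Angular frequency: ω = 2π·f = 2π·166 = 1043 rad/s.
Step 2 — Component impedances:
  Z1: Z = 1/(jωC) = -j/(ω·C) = 0 - j3.659e+04 Ω
  Z2: Z = 1/(jωC) = -j/(ω·C) = 0 - j1090 Ω
  Z3: Z = jωL = j·1043·0.0365 = 0 + j38.07 Ω
  Z4: Z = 1/(jωC) = -j/(ω·C) = 0 - j95.88 Ω
  Z5: Z = 1/(jωC) = -j/(ω·C) = 0 - j4.818e+05 Ω
Step 3 — Bridge requires nodal analysis (the Z5 bridge couples midpoints C and D, so the two paths cannot be reduced to a simple series/parallel combination). Setting node B to ground and injecting 1 A at node A, the 3-node admittance system at A, C, D solves to V_A = Z_AB = 0 - j57.7 Ω = 57.7∠-90.0° Ω.

Z = 0 - j57.7 Ω = 57.7∠-90.0° Ω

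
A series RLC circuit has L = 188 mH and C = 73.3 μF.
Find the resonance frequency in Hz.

Step 1 — Resonance condition Im(Z)=0 gives ω₀ = 1/√(LC).
Step 2 — ω₀ = 1/√(0.188·7.33e-05) = 269.4 rad/s.
Step 3 — f₀ = ω₀/(2π) = 42.87 Hz.

f₀ = 42.87 Hz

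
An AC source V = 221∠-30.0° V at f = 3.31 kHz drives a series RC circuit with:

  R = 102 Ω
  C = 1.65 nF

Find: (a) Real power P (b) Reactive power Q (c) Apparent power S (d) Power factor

Step 1 — Angular frequency: ω = 2π·f = 2π·3310 = 2.08e+04 rad/s.
Step 2 — Component impedances:
  R: Z = R = 102 Ω
  C: Z = 1/(jωC) = -j/(ω·C) = 0 - j2.914e+04 Ω
Step 3 — Series combination: Z_total = R + C = 102 - j2.914e+04 Ω = 2.914e+04∠-89.8° Ω.
Step 4 — Source phasor: V = 221∠-30.0° V = 191.4 - j110.5 V.
Step 5 — Current: I = V / Z = 0.003815 + j0.006554 A = 0.007584∠59.8° A.
Step 6 — Complex power: S = V·I* = 0.005866 - j1.676 VA.
Step 7 — Real power: P = Re(S) = 0.005866 W.
Step 8 — Reactive power: Q = Im(S) = -1.676 VAR.
Step 9 — Apparent power: |S| = 1.676 VA.
Step 10 — Power factor: PF = P/|S| = 0.0035 (leading).

(a) P = 0.005866 W  (b) Q = -1.676 VAR  (c) S = 1.676 VA  (d) PF = 0.0035 (leading)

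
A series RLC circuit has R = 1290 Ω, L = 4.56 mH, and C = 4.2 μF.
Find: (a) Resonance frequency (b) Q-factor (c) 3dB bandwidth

Step 1 — Resonance: ω₀ = 1/√(LC) = 1/√(0.00456·4.2e-06) = 7226 rad/s.
Step 2 — f₀ = ω₀/(2π) = 1150 Hz.
Step 3 — Series Q: Q = ω₀L/R = 7226·0.00456/1290 = 0.02554.
Step 4 — Bandwidth: Δω = ω₀/Q = 2.829e+05 rad/s; BW = Δω/(2π) = 4.502e+04 Hz.

(a) f₀ = 1150 Hz  (b) Q = 0.02554  (c) BW = 4.502e+04 Hz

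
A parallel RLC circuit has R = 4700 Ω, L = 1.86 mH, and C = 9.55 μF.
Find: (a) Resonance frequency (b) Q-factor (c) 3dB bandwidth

Step 1 — Resonance: ω₀ = 1/√(LC) = 1/√(0.00186·9.55e-06) = 7503 rad/s.
Step 2 — f₀ = ω₀/(2π) = 1194 Hz.
Step 3 — Parallel Q: Q = R/(ω₀L) = 4700/(7503·0.00186) = 336.8.
Step 4 — Bandwidth: Δω = ω₀/Q = 22.28 rad/s; BW = Δω/(2π) = 3.546 Hz.

(a) f₀ = 1194 Hz  (b) Q = 336.8  (c) BW = 3.546 Hz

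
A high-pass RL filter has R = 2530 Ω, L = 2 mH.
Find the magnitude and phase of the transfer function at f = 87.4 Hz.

Step 1 — Angular frequency: ω = 2π·87.4 = 549.2 rad/s.
Step 2 — Transfer function: H(jω) = jωL/(R + jωL).
Step 3 — Numerator jωL = j·1.098; denominator R + jωL = 2530 + j1.098.
Step 4 — H = 1.885e-07 + j0.0004341.
Step 5 — Magnitude: |H| = 0.0004341 (-67.2 dB); phase: φ = 90.0°.

|H| = 0.0004341 (-67.2 dB), φ = 90.0°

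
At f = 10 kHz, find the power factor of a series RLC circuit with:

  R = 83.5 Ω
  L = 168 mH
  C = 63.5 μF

Step 1 — Angular frequency: ω = 2π·f = 2π·1e+04 = 6.283e+04 rad/s.
Step 2 — Component impedances:
  R: Z = R = 83.5 Ω
  L: Z = jωL = j·6.283e+04·0.168 = 0 + j1.056e+04 Ω
  C: Z = 1/(jωC) = -j/(ω·C) = 0 - j0.2506 Ω
Step 3 — Series combination: Z_total = R + L + C = 83.5 + j1.056e+04 Ω = 1.056e+04∠89.5° Ω.
Step 4 — Power factor: PF = cos(φ) = Re(Z)/|Z| = 83.5/10556 = 0.00791.
Step 5 — Type: Im(Z) = 1.056e+04 ⇒ lagging (phase φ = 89.5°).

PF = 0.00791 (lagging, φ = 89.5°)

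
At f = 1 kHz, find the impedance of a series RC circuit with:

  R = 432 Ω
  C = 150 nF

Step 1 — Angular frequency: ω = 2π·f = 2π·1000 = 6283 rad/s.
Step 2 — Component impedances:
  R: Z = R = 432 Ω
  C: Z = 1/(jωC) = -j/(ω·C) = 0 - j1061 Ω
Step 3 — Series combination: Z_total = R + C = 432 - j1061 Ω = 1146∠-67.8° Ω.

Z = 432 - j1061 Ω = 1146∠-67.8° Ω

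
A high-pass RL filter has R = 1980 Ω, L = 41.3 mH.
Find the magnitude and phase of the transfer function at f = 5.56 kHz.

Step 1 — Angular frequency: ω = 2π·5560 = 3.493e+04 rad/s.
Step 2 — Transfer function: H(jω) = jωL/(R + jωL).
Step 3 — Numerator jωL = j·1443; denominator R + jωL = 1980 + j1443.
Step 4 — H = 0.3468 + j0.476.
Step 5 — Magnitude: |H| = 0.5889 (-4.6 dB); phase: φ = 53.9°.

|H| = 0.5889 (-4.6 dB), φ = 53.9°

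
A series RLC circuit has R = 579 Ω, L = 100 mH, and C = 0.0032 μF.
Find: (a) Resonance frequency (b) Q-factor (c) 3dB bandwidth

Step 1 — Resonance condition Im(Z)=0 gives ω₀ = 1/√(LC).
Step 2 — ω₀ = 1/√(0.1·3.2e-09) = 5.59e+04 rad/s.
Step 3 — f₀ = ω₀/(2π) = 8897 Hz.
Step 4 — Series Q: Q = ω₀L/R = 5.59e+04·0.1/579 = 9.655.
Step 5 — 3dB bandwidth: Δω = ω₀/Q = 5790 rad/s; BW = Δω/(2π) = 921.5 Hz.

(a) f₀ = 8897 Hz  (b) Q = 9.655  (c) BW = 921.5 Hz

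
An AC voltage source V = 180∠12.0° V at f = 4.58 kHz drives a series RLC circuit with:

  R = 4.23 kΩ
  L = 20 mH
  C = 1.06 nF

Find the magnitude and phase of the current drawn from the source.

Step 1 — Angular frequency: ω = 2π·f = 2π·4580 = 2.878e+04 rad/s.
Step 2 — Component impedances:
  R: Z = R = 4230 Ω
  L: Z = jωL = j·2.878e+04·0.02 = 0 + j575.5 Ω
  C: Z = 1/(jωC) = -j/(ω·C) = 0 - j3.278e+04 Ω
Step 3 — Series combination: Z_total = R + L + C = 4230 - j3.221e+04 Ω = 3.248e+04∠-82.5° Ω.
Step 4 — Source phasor: V = 180∠12.0° V = 176.1 + j37.42 V.
Step 5 — Ohm's law: I = V / Z_total = (176.1 + j37.42) / (4230 - j3.221e+04) = -0.0004365 + j0.005524 A.
Step 6 — Convert to polar: |I| = 0.005541 A, ∠I = 94.5°.

I = 0.005541∠94.5° A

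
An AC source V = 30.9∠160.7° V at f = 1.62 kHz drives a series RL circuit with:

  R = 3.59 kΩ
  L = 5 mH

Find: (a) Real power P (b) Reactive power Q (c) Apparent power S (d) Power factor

Step 1 — Angular frequency: ω = 2π·f = 2π·1620 = 1.018e+04 rad/s.
Step 2 — Component impedances:
  R: Z = R = 3590 Ω
  L: Z = jωL = j·1.018e+04·0.005 = 0 + j50.89 Ω
Step 3 — Series combination: Z_total = R + L = 3590 + j50.89 Ω = 3590∠0.8° Ω.
Step 4 — Source phasor: V = 30.9∠160.7° V = -29.16 + j10.21 V.
Step 5 — Current: I = V / Z = -0.008082 + j0.002959 A = 0.008606∠159.9° A.
Step 6 — Complex power: S = V·I* = 0.2659 + j0.00377 VA.
Step 7 — Real power: P = Re(S) = 0.2659 W.
Step 8 — Reactive power: Q = Im(S) = 0.00377 VAR.
Step 9 — Apparent power: |S| = 0.2659 VA.
Step 10 — Power factor: PF = P/|S| = 0.9999 (lagging).

(a) P = 0.2659 W  (b) Q = 0.00377 VAR  (c) S = 0.2659 VA  (d) PF = 0.9999 (lagging)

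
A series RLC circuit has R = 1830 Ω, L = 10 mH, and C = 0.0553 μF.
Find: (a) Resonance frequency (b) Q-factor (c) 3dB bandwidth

Step 1 — Resonance condition Im(Z)=0 gives ω₀ = 1/√(LC).
Step 2 — ω₀ = 1/√(0.01·5.53e-08) = 4.252e+04 rad/s.
Step 3 — f₀ = ω₀/(2π) = 6768 Hz.
Step 4 — Series Q: Q = ω₀L/R = 4.252e+04·0.01/1830 = 0.2324.
Step 5 — 3dB bandwidth: Δω = ω₀/Q = 1.83e+05 rad/s; BW = Δω/(2π) = 2.913e+04 Hz.

(a) f₀ = 6768 Hz  (b) Q = 0.2324  (c) BW = 2.913e+04 Hz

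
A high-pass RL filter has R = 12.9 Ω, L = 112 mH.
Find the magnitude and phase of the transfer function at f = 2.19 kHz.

Step 1 — Angular frequency: ω = 2π·2190 = 1.376e+04 rad/s.
Step 2 — Transfer function: H(jω) = jωL/(R + jωL).
Step 3 — Numerator jωL = j·1541; denominator R + jωL = 12.9 + j1541.
Step 4 — H = 0.9999 + j0.00837.
Step 5 — Magnitude: |H| = 1 (-0.0 dB); phase: φ = 0.5°.

|H| = 1 (-0.0 dB), φ = 0.5°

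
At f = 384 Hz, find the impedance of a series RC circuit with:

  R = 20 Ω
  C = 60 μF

Step 1 — Angular frequency: ω = 2π·f = 2π·384 = 2413 rad/s.
Step 2 — Component impedances:
  R: Z = R = 20 Ω
  C: Z = 1/(jωC) = -j/(ω·C) = 0 - j6.908 Ω
Step 3 — Series combination: Z_total = R + C = 20 - j6.908 Ω = 21.16∠-19.1° Ω.

Z = 20 - j6.908 Ω = 21.16∠-19.1° Ω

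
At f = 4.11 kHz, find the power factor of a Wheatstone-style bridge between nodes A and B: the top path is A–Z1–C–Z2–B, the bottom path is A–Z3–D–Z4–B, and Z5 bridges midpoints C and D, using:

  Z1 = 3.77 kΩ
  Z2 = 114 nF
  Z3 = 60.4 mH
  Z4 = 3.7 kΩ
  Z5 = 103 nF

Step 1 — Angular frequency: ω = 2π·f = 2π·4110 = 2.582e+04 rad/s.
Step 2 — Component impedances:
  Z1: Z = R = 3770 Ω
  Z2: Z = 1/(jωC) = -j/(ω·C) = 0 - j339.7 Ω
  Z3: Z = jωL = j·2.582e+04·0.0604 = 0 + j1560 Ω
  Z4: Z = R = 3700 Ω
  Z5: Z = 1/(jωC) = -j/(ω·C) = 0 - j376 Ω
Step 3 — Bridge requires nodal analysis (the Z5 bridge couples midpoints C and D, so the two paths cannot be reduced to a simple series/parallel combination). Setting node B to ground and injecting 1 A at node A, the 3-node admittance system at A, C, D solves to V_A = Z_AB = 462.7 + j722.8 Ω = 858.2∠57.4° Ω.
Step 4 — Power factor: PF = cos(φ) = Re(Z)/|Z| = 462.72/858.24 = 0.5391.
Step 5 — Type: Im(Z) = 722.8 ⇒ lagging (phase φ = 57.4°).

PF = 0.5391 (lagging, φ = 57.4°)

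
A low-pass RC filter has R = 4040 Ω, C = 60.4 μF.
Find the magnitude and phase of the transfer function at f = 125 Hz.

Step 1 — Angular frequency: ω = 2π·125 = 785.4 rad/s.
Step 2 — Transfer function: H(jω) = 1/(1 + jωRC).
Step 3 — Denominator: 1 + jωRC = 1 + j·785.4·4040·6.04e-05 = 1 + j191.6.
Step 4 — H = 2.723e-05 - j0.005218.
Step 5 — Magnitude: |H| = 0.005218 (-45.7 dB); phase: φ = -89.7°.

|H| = 0.005218 (-45.7 dB), φ = -89.7°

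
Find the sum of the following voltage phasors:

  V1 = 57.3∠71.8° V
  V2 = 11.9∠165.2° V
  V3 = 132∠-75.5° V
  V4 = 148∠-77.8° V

Step 1 — Convert each phasor to rectangular form:
  V1 = 57.3·(cos(71.8°) + j·sin(71.8°)) = 17.9 + j54.43 V
  V2 = 11.9·(cos(165.2°) + j·sin(165.2°)) = -11.51 + j3.04 V
  V3 = 132·(cos(-75.5°) + j·sin(-75.5°)) = 33.05 - j127.8 V
  V4 = 148·(cos(-77.8°) + j·sin(-77.8°)) = 31.28 - j144.7 V
Step 2 — Sum components: V_total = 70.72 - j215 V.
Step 3 — Convert to polar: |V_total| = 226.3 V, ∠V_total = -71.8°.

V_total = 226.3∠-71.8° V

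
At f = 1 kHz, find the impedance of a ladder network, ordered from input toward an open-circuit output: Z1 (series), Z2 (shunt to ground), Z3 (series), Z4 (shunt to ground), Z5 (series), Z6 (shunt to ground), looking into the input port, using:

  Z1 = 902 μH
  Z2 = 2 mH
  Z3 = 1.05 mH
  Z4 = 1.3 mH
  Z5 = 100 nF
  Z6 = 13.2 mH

Step 1 — Angular frequency: ω = 2π·f = 2π·1000 = 6283 rad/s.
Step 2 — Component impedances:
  Z1: Z = jωL = j·6283·0.000902 = 0 + j5.667 Ω
  Z2: Z = jωL = j·6283·0.002 = 0 + j12.57 Ω
  Z3: Z = jωL = j·6283·0.00105 = 0 + j6.597 Ω
  Z4: Z = jωL = j·6283·0.0013 = 0 + j8.168 Ω
  Z5: Z = 1/(jωC) = -j/(ω·C) = 0 - j1592 Ω
  Z6: Z = jωL = j·6283·0.0132 = 0 + j82.94 Ω
Step 3 — Ladder network (open output): work backward from the far end, alternating series and parallel combinations. Z_in = 0 + j12.47 Ω = 12.47∠90.0° Ω.

Z = 0 + j12.47 Ω = 12.47∠90.0° Ω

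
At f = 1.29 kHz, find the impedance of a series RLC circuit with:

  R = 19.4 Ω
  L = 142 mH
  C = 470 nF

Step 1 — Angular frequency: ω = 2π·f = 2π·1290 = 8105 rad/s.
Step 2 — Component impedances:
  R: Z = R = 19.4 Ω
  L: Z = jωL = j·8105·0.142 = 0 + j1151 Ω
  C: Z = 1/(jωC) = -j/(ω·C) = 0 - j262.5 Ω
Step 3 — Series combination: Z_total = R + L + C = 19.4 + j888.5 Ω = 888.7∠88.7° Ω.

Z = 19.4 + j888.5 Ω = 888.7∠88.7° Ω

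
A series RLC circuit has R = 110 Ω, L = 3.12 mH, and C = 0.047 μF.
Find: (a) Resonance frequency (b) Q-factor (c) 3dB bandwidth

Step 1 — Resonance: ω₀ = 1/√(LC) = 1/√(0.00312·4.7e-08) = 8.258e+04 rad/s.
Step 2 — f₀ = ω₀/(2π) = 1.314e+04 Hz.
Step 3 — Series Q: Q = ω₀L/R = 8.258e+04·0.00312/110 = 2.342.
Step 4 — Bandwidth: Δω = ω₀/Q = 3.526e+04 rad/s; BW = Δω/(2π) = 5611 Hz.

(a) f₀ = 1.314e+04 Hz  (b) Q = 2.342  (c) BW = 5611 Hz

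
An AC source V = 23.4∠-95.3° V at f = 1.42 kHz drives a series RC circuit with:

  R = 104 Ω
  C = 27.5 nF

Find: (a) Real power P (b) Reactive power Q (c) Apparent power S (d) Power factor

Step 1 — Angular frequency: ω = 2π·f = 2π·1420 = 8922 rad/s.
Step 2 — Component impedances:
  R: Z = R = 104 Ω
  C: Z = 1/(jωC) = -j/(ω·C) = 0 - j4076 Ω
Step 3 — Series combination: Z_total = R + C = 104 - j4076 Ω = 4077∠-88.5° Ω.
Step 4 — Source phasor: V = 23.4∠-95.3° V = -2.161 - j23.3 V.
Step 5 — Current: I = V / Z = 0.0057 - j0.0006758 A = 0.00574∠-6.8° A.
Step 6 — Complex power: S = V·I* = 0.003426 - j0.1343 VA.
Step 7 — Real power: P = Re(S) = 0.003426 W.
Step 8 — Reactive power: Q = Im(S) = -0.1343 VAR.
Step 9 — Apparent power: |S| = 0.1343 VA.
Step 10 — Power factor: PF = P/|S| = 0.02551 (leading).

(a) P = 0.003426 W  (b) Q = -0.1343 VAR  (c) S = 0.1343 VA  (d) PF = 0.02551 (leading)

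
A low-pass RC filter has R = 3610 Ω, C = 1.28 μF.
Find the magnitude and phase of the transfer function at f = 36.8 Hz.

Step 1 — Angular frequency: ω = 2π·36.8 = 231.2 rad/s.
Step 2 — Transfer function: H(jω) = 1/(1 + jωRC).
Step 3 — Denominator: 1 + jωRC = 1 + j·231.2·3610·1.28e-06 = 1 + j1.068.
Step 4 — H = 0.467 - j0.4989.
Step 5 — Magnitude: |H| = 0.6833 (-3.3 dB); phase: φ = -46.9°.

|H| = 0.6833 (-3.3 dB), φ = -46.9°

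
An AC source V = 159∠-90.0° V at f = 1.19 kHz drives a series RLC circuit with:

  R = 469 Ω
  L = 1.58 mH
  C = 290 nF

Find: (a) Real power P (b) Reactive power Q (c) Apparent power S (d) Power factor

Step 1 — Angular frequency: ω = 2π·f = 2π·1190 = 7477 rad/s.
Step 2 — Component impedances:
  R: Z = R = 469 Ω
  L: Z = jωL = j·7477·0.00158 = 0 + j11.81 Ω
  C: Z = 1/(jωC) = -j/(ω·C) = 0 - j461.2 Ω
Step 3 — Series combination: Z_total = R + L + C = 469 - j449.4 Ω = 649.5∠-43.8° Ω.
Step 4 — Source phasor: V = 159∠-90.0° V = 0 - j159 V.
Step 5 — Current: I = V / Z = 0.1694 - j0.1768 A = 0.2448∠-46.2° A.
Step 6 — Complex power: S = V·I* = 28.1 - j26.93 VA.
Step 7 — Real power: P = Re(S) = 28.1 W.
Step 8 — Reactive power: Q = Im(S) = -26.93 VAR.
Step 9 — Apparent power: |S| = 38.92 VA.
Step 10 — Power factor: PF = P/|S| = 0.7221 (leading).

(a) P = 28.1 W  (b) Q = -26.93 VAR  (c) S = 38.92 VA  (d) PF = 0.7221 (leading)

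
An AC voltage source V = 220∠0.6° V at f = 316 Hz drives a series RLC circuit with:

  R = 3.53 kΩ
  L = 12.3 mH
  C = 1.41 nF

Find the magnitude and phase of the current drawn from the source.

Step 1 — Angular frequency: ω = 2π·f = 2π·316 = 1985 rad/s.
Step 2 — Component impedances:
  R: Z = R = 3530 Ω
  L: Z = jωL = j·1985·0.0123 = 0 + j24.42 Ω
  C: Z = 1/(jωC) = -j/(ω·C) = 0 - j3.572e+05 Ω
Step 3 — Series combination: Z_total = R + L + C = 3530 - j3.572e+05 Ω = 3.572e+05∠-89.4° Ω.
Step 4 — Source phasor: V = 220∠0.6° V = 220 + j2.304 V.
Step 5 — Ohm's law: I = V / Z_total = (220 + j2.304) / (3530 - j3.572e+05) = -3.629e-07 + j0.0006159 A.
Step 6 — Convert to polar: |I| = 0.0006159 A, ∠I = 90.0°.

I = 0.0006159∠90.0° A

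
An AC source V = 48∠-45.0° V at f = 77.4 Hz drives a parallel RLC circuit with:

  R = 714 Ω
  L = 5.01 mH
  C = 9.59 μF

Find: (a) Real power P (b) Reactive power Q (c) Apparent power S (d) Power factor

Step 1 — Angular frequency: ω = 2π·f = 2π·77.4 = 486.3 rad/s.
Step 2 — Component impedances:
  R: Z = R = 714 Ω
  L: Z = jωL = j·486.3·0.00501 = 0 + j2.436 Ω
  C: Z = 1/(jωC) = -j/(ω·C) = 0 - j214.4 Ω
Step 3 — Parallel combination: 1/Z_total = 1/R + 1/L + 1/C; Z_total = 0.008506 + j2.464 Ω = 2.464∠89.8° Ω.
Step 4 — Source phasor: V = 48∠-45.0° V = 33.94 - j33.94 V.
Step 5 — Current: I = V / Z = -13.72 - j13.82 A = 19.48∠-134.8° A.
Step 6 — Complex power: S = V·I* = 3.227 + j934.9 VA.
Step 7 — Real power: P = Re(S) = 3.227 W.
Step 8 — Reactive power: Q = Im(S) = 934.9 VAR.
Step 9 — Apparent power: |S| = 934.9 VA.
Step 10 — Power factor: PF = P/|S| = 0.003452 (lagging).

(a) P = 3.227 W  (b) Q = 934.9 VAR  (c) S = 934.9 VA  (d) PF = 0.003452 (lagging)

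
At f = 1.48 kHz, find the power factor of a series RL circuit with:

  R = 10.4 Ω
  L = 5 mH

Step 1 — Angular frequency: ω = 2π·f = 2π·1480 = 9299 rad/s.
Step 2 — Component impedances:
  R: Z = R = 10.4 Ω
  L: Z = jωL = j·9299·0.005 = 0 + j46.5 Ω
Step 3 — Series combination: Z_total = R + L = 10.4 + j46.5 Ω = 47.64∠77.4° Ω.
Step 4 — Power factor: PF = cos(φ) = Re(Z)/|Z| = 10.4/47.64 = 0.2183.
Step 5 — Type: Im(Z) = 46.5 ⇒ lagging (phase φ = 77.4°).

PF = 0.2183 (lagging, φ = 77.4°)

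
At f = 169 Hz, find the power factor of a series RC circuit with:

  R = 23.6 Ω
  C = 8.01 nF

Step 1 — Angular frequency: ω = 2π·f = 2π·169 = 1062 rad/s.
Step 2 — Component impedances:
  R: Z = R = 23.6 Ω
  C: Z = 1/(jωC) = -j/(ω·C) = 0 - j1.176e+05 Ω
Step 3 — Series combination: Z_total = R + C = 23.6 - j1.176e+05 Ω = 1.176e+05∠-90.0° Ω.
Step 4 — Power factor: PF = cos(φ) = Re(Z)/|Z| = 23.6/1.176e+05 = 0.0002007.
Step 5 — Type: Im(Z) = -1.176e+05 ⇒ leading (phase φ = -90.0°).

PF = 0.0002007 (leading, φ = -90.0°)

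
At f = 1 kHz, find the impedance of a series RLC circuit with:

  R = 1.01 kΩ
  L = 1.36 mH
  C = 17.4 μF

Step 1 — Angular frequency: ω = 2π·f = 2π·1000 = 6283 rad/s.
Step 2 — Component impedances:
  R: Z = R = 1010 Ω
  L: Z = jωL = j·6283·0.00136 = 0 + j8.545 Ω
  C: Z = 1/(jωC) = -j/(ω·C) = 0 - j9.147 Ω
Step 3 — Series combination: Z_total = R + L + C = 1010 - j0.6017 Ω = 1010∠-0.0° Ω.

Z = 1010 - j0.6017 Ω = 1010∠-0.0° Ω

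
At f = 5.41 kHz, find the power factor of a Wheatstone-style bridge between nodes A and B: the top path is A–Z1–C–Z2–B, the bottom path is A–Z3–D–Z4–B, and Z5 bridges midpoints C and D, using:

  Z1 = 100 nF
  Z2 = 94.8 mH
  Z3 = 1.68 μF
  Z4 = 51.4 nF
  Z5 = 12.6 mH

Step 1 — Angular frequency: ω = 2π·f = 2π·5410 = 3.399e+04 rad/s.
Step 2 — Component impedances:
  Z1: Z = 1/(jωC) = -j/(ω·C) = 0 - j294.2 Ω
  Z2: Z = jωL = j·3.399e+04·0.0948 = 0 + j3222 Ω
  Z3: Z = 1/(jωC) = -j/(ω·C) = 0 - j17.51 Ω
  Z4: Z = 1/(jωC) = -j/(ω·C) = 0 - j572.3 Ω
  Z5: Z = jωL = j·3.399e+04·0.0126 = 0 + j428.3 Ω
Step 3 — Bridge requires nodal analysis (the Z5 bridge couples midpoints C and D, so the two paths cannot be reduced to a simple series/parallel combination). Setting node B to ground and injecting 1 A at node A, the 3-node admittance system at A, C, D solves to V_A = Z_AB = 0 - j861.8 Ω = 861.8∠-90.0° Ω.
Step 4 — Power factor: PF = cos(φ) = Re(Z)/|Z| = 0/861.8 = 0.
Step 5 — Type: Im(Z) = -861.8 ⇒ leading (phase φ = -90.0°).

PF = 0 (leading, φ = -90.0°)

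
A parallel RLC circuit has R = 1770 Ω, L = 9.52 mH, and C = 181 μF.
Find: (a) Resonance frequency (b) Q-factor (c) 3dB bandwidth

Step 1 — Resonance: ω₀ = 1/√(LC) = 1/√(0.00952·0.000181) = 761.8 rad/s.
Step 2 — f₀ = ω₀/(2π) = 121.2 Hz.
Step 3 — Parallel Q: Q = R/(ω₀L) = 1770/(761.8·0.00952) = 244.1.
Step 4 — Bandwidth: Δω = ω₀/Q = 3.121 rad/s; BW = Δω/(2π) = 0.4968 Hz.

(a) f₀ = 121.2 Hz  (b) Q = 244.1  (c) BW = 0.4968 Hz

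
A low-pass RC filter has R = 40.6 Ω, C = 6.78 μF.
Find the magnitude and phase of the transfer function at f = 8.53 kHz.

Step 1 — Angular frequency: ω = 2π·8530 = 5.36e+04 rad/s.
Step 2 — Transfer function: H(jω) = 1/(1 + jωRC).
Step 3 — Denominator: 1 + jωRC = 1 + j·5.36e+04·40.6·6.78e-06 = 1 + j14.75.
Step 4 — H = 0.004573 - j0.06747.
Step 5 — Magnitude: |H| = 0.06763 (-23.4 dB); phase: φ = -86.1°.

|H| = 0.06763 (-23.4 dB), φ = -86.1°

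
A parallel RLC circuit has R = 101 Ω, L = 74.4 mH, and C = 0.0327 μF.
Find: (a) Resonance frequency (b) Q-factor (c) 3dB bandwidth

Step 1 — Resonance: ω₀ = 1/√(LC) = 1/√(0.0744·3.27e-08) = 2.027e+04 rad/s.
Step 2 — f₀ = ω₀/(2π) = 3227 Hz.
Step 3 — Parallel Q: Q = R/(ω₀L) = 101/(2.027e+04·0.0744) = 0.06696.
Step 4 — Bandwidth: Δω = ω₀/Q = 3.028e+05 rad/s; BW = Δω/(2π) = 4.819e+04 Hz.

(a) f₀ = 3227 Hz  (b) Q = 0.06696  (c) BW = 4.819e+04 Hz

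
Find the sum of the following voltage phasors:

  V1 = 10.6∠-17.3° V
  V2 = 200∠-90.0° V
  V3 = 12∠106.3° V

Step 1 — Convert each phasor to rectangular form:
  V1 = 10.6·(cos(-17.3°) + j·sin(-17.3°)) = 10.12 - j3.152 V
  V2 = 200·(cos(-90.0°) + j·sin(-90.0°)) = 0 - j200 V
  V3 = 12·(cos(106.3°) + j·sin(106.3°)) = -3.368 + j11.52 V
Step 2 — Sum components: V_total = 6.752 - j191.6 V.
Step 3 — Convert to polar: |V_total| = 191.8 V, ∠V_total = -88.0°.

V_total = 191.8∠-88.0° V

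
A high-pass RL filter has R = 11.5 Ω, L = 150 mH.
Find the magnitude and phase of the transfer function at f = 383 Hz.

Step 1 — Angular frequency: ω = 2π·383 = 2406 rad/s.
Step 2 — Transfer function: H(jω) = jωL/(R + jωL).
Step 3 — Numerator jωL = j·361; denominator R + jωL = 11.5 + j361.
Step 4 — H = 0.999 + j0.03183.
Step 5 — Magnitude: |H| = 0.9995 (-0.0 dB); phase: φ = 1.8°.

|H| = 0.9995 (-0.0 dB), φ = 1.8°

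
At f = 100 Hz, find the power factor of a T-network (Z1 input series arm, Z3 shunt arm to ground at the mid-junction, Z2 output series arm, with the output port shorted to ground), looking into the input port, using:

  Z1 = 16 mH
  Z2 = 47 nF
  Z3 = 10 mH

Step 1 — Angular frequency: ω = 2π·f = 2π·100 = 628.3 rad/s.
Step 2 — Component impedances:
  Z1: Z = jωL = j·628.3·0.016 = 0 + j10.05 Ω
  Z2: Z = 1/(jωC) = -j/(ω·C) = 0 - j3.386e+04 Ω
  Z3: Z = jωL = j·628.3·0.01 = 0 + j6.283 Ω
Step 3 — With the output port shorted to ground, the output series arm Z2 runs from the junction to ground; the shunt arm Z3 also runs from the junction to ground. They appear in parallel: Z3 || Z2 = 0 + j6.284 Ω.
Step 4 — Series with input arm Z1: Z_in = Z1 + (Z3 || Z2) = 0 + j16.34 Ω = 16.34∠90.0° Ω.
Step 5 — Power factor: PF = cos(φ) = Re(Z)/|Z| = 0/16.34 = 0.
Step 6 — Type: Im(Z) = 16.34 ⇒ lagging (phase φ = 90.0°).

PF = 0 (lagging, φ = 90.0°)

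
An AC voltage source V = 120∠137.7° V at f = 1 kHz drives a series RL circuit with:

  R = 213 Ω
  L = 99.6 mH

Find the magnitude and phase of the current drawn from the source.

Step 1 — Angular frequency: ω = 2π·f = 2π·1000 = 6283 rad/s.
Step 2 — Component impedances:
  R: Z = R = 213 Ω
  L: Z = jωL = j·6283·0.0996 = 0 + j625.8 Ω
Step 3 — Series combination: Z_total = R + L = 213 + j625.8 Ω = 661.1∠71.2° Ω.
Step 4 — Source phasor: V = 120∠137.7° V = -88.76 + j80.76 V.
Step 5 — Ohm's law: I = V / Z_total = (-88.76 + j80.76) / (213 + j625.8) = 0.07239 + j0.1665 A.
Step 6 — Convert to polar: |I| = 0.1815 A, ∠I = 66.5°.

I = 0.1815∠66.5° A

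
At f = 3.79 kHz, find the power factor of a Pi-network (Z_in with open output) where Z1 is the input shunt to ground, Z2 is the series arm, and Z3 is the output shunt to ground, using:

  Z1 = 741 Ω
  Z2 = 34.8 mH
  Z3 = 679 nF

Step 1 — Angular frequency: ω = 2π·f = 2π·3790 = 2.381e+04 rad/s.
Step 2 — Component impedances:
  Z1: Z = R = 741 Ω
  Z2: Z = jωL = j·2.381e+04·0.0348 = 0 + j828.7 Ω
  Z3: Z = 1/(jωC) = -j/(ω·C) = 0 - j61.85 Ω
Step 3 — With open output, the series arm Z2 and the output shunt Z3 appear in series to ground: Z2 + Z3 = 0 + j766.9 Ω.
Step 4 — Parallel with input shunt Z1: Z_in = Z1 || (Z2 + Z3) = 383.2 + j370.3 Ω = 532.9∠44.0° Ω.
Step 5 — Power factor: PF = cos(φ) = Re(Z)/|Z| = 383.2/532.9 = 0.7191.
Step 6 — Type: Im(Z) = 370.3 ⇒ lagging (phase φ = 44.0°).

PF = 0.7191 (lagging, φ = 44.0°)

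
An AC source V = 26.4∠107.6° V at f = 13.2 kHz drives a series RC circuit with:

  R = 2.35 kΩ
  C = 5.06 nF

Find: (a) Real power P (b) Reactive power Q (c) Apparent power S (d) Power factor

Step 1 — Angular frequency: ω = 2π·f = 2π·1.32e+04 = 8.294e+04 rad/s.
Step 2 — Component impedances:
  R: Z = R = 2350 Ω
  C: Z = 1/(jωC) = -j/(ω·C) = 0 - j2383 Ω
Step 3 — Series combination: Z_total = R + C = 2350 - j2383 Ω = 3347∠-45.4° Ω.
Step 4 — Source phasor: V = 26.4∠107.6° V = -7.983 + j25.16 V.
Step 5 — Current: I = V / Z = -0.007028 + j0.003582 A = 0.007888∠153.0° A.
Step 6 — Complex power: S = V·I* = 0.1462 - j0.1483 VA.
Step 7 — Real power: P = Re(S) = 0.1462 W.
Step 8 — Reactive power: Q = Im(S) = -0.1483 VAR.
Step 9 — Apparent power: |S| = 0.2083 VA.
Step 10 — Power factor: PF = P/|S| = 0.7022 (leading).

(a) P = 0.1462 W  (b) Q = -0.1483 VAR  (c) S = 0.2083 VA  (d) PF = 0.7022 (leading)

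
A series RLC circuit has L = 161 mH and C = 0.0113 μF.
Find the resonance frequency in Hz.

Step 1 — Resonance condition Im(Z)=0 gives ω₀ = 1/√(LC).
Step 2 — ω₀ = 1/√(0.161·1.13e-08) = 2.344e+04 rad/s.
Step 3 — f₀ = ω₀/(2π) = 3731 Hz.

f₀ = 3731 Hz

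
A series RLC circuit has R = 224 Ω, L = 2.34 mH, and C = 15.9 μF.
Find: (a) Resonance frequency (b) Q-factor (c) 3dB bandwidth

Step 1 — Resonance: ω₀ = 1/√(LC) = 1/√(0.00234·1.59e-05) = 5184 rad/s.
Step 2 — f₀ = ω₀/(2π) = 825.1 Hz.
Step 3 — Series Q: Q = ω₀L/R = 5184·0.00234/224 = 0.05416.
Step 4 — Bandwidth: Δω = ω₀/Q = 9.573e+04 rad/s; BW = Δω/(2π) = 1.524e+04 Hz.

(a) f₀ = 825.1 Hz  (b) Q = 0.05416  (c) BW = 1.524e+04 Hz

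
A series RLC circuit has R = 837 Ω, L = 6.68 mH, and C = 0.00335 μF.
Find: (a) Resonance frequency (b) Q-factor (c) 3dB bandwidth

Step 1 — Resonance: ω₀ = 1/√(LC) = 1/√(0.00668·3.35e-09) = 2.114e+05 rad/s.
Step 2 — f₀ = ω₀/(2π) = 3.364e+04 Hz.
Step 3 — Series Q: Q = ω₀L/R = 2.114e+05·0.00668/837 = 1.687.
Step 4 — Bandwidth: Δω = ω₀/Q = 1.253e+05 rad/s; BW = Δω/(2π) = 1.994e+04 Hz.

(a) f₀ = 3.364e+04 Hz  (b) Q = 1.687  (c) BW = 1.994e+04 Hz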